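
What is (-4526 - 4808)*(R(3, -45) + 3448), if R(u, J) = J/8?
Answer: -128524513/4 ≈ -3.2131e+7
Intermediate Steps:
R(u, J) = J/8 (R(u, J) = J*(1/8) = J/8)
(-4526 - 4808)*(R(3, -45) + 3448) = (-4526 - 4808)*((1/8)*(-45) + 3448) = -9334*(-45/8 + 3448) = -9334*27539/8 = -128524513/4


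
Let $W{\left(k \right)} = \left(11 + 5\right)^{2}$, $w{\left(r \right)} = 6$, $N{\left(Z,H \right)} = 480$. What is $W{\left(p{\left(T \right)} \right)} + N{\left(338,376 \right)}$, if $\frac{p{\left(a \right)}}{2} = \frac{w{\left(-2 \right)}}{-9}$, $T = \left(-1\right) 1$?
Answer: $736$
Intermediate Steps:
$T = -1$
$p{\left(a \right)} = - \frac{4}{3}$ ($p{\left(a \right)} = 2 \frac{6}{-9} = 2 \cdot 6 \left(- \frac{1}{9}\right) = 2 \left(- \frac{2}{3}\right) = - \frac{4}{3}$)
$W{\left(k \right)} = 256$ ($W{\left(k \right)} = 16^{2} = 256$)
$W{\left(p{\left(T \right)} \right)} + N{\left(338,376 \right)} = 256 + 480 = 736$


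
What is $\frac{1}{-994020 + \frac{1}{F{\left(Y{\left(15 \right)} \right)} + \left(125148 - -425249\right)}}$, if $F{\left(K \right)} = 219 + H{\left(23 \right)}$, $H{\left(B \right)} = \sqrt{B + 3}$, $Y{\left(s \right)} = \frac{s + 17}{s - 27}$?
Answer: $- \frac{23181921162496768}{23043293273902935533797} + \frac{\sqrt{26}}{299562812560738161939361} \approx -1.006 \cdot 10^{-6}$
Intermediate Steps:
$Y{\left(s \right)} = \frac{17 + s}{-27 + s}$
$H{\left(B \right)} = \sqrt{3 + B}$
$F{\left(K \right)} = 219 + \sqrt{26}$ ($F{\left(K \right)} = 219 + \sqrt{3 + 23} = 219 + \sqrt{26}$)
$\frac{1}{-994020 + \frac{1}{F{\left(Y{\left(15 \right)} \right)} + \left(125148 - -425249\right)}} = \frac{1}{-994020 + \frac{1}{\left(219 + \sqrt{26}\right) + \left(125148 - -425249\right)}} = \frac{1}{-994020 + \frac{1}{\left(219 + \sqrt{26}\right) + \left(125148 + 425249\right)}} = \frac{1}{-994020 + \frac{1}{\left(219 + \sqrt{26}\right) + 550397}} = \frac{1}{-994020 + \frac{1}{550616 + \sqrt{26}}}$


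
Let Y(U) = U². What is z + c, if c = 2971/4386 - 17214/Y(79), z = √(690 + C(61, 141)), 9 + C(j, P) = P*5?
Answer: -56958593/27373026 + 3*√154 ≈ 35.148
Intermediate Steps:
C(j, P) = -9 + 5*P (C(j, P) = -9 + P*5 = -9 + 5*P)
z = 3*√154 (z = √(690 + (-9 + 5*141)) = √(690 + (-9 + 705)) = √(690 + 696) = √1386 = 3*√154 ≈ 37.229)
c = -56958593/27373026 (c = 2971/4386 - 17214/(79²) = 2971*(1/4386) - 17214/6241 = 2971/4386 - 17214*1/6241 = 2971/4386 - 17214/6241 = -56958593/27373026 ≈ -2.0808)
z + c = 3*√154 - 56958593/27373026 = -56958593/27373026 + 3*√154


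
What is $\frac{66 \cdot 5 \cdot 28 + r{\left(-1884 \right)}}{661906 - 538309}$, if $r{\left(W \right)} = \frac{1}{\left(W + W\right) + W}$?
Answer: $\frac{52224479}{698570244} \approx 0.074759$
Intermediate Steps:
$r{\left(W \right)} = \frac{1}{3 W}$ ($r{\left(W \right)} = \frac{1}{2 W + W} = \frac{1}{3 W}$)
$\frac{66 \cdot 5 \cdot 28 + r{\left(-1884 \right)}}{661906 - 538309} = \frac{66 \cdot 5 \cdot 28 + \frac{1}{3 \left(-1884\right)}}{661906 - 538309} = \frac{330 \cdot 28 + \frac{1}{3} \left(- \frac{1}{1884}\right)}{123597} = \left(9240 - \frac{1}{5652}\right) \frac{1}{123597} = \frac{52224479}{5652} \cdot \frac{1}{123597} = \frac{52224479}{698570244}$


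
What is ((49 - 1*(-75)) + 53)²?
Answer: 31329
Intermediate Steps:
((49 - 1*(-75)) + 53)² = ((49 + 75) + 53)² = (124 + 53)² = 177² = 31329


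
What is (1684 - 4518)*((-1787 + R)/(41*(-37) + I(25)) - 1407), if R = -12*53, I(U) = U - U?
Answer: 6042076664/1517 ≈ 3.9829e+6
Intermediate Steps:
I(U) = 0
R = -636
(1684 - 4518)*((-1787 + R)/(41*(-37) + I(25)) - 1407) = (1684 - 4518)*((-1787 - 636)/(41*(-37) + 0) - 1407) = -2834*(-2423/(-1517 + 0) - 1407) = -2834*(-2423/(-1517) - 1407) = -2834*(-2423*(-1/1517) - 1407) = -2834*(2423/1517 - 1407) = -2834*(-2131996/1517) = 6042076664/1517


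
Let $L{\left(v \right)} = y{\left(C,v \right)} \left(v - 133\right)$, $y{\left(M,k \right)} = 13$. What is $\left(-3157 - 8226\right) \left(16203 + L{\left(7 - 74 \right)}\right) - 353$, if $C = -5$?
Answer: $-154843302$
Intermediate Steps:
$L{\left(v \right)} = -1729 + 13 v$ ($L{\left(v \right)} = 13 \left(v - 133\right) = 13 \left(-133 + v\right) = -1729 + 13 v$)
$\left(-3157 - 8226\right) \left(16203 + L{\left(7 - 74 \right)}\right) - 353 = \left(-3157 - 8226\right) \left(16203 - \left(1729 - 13 \left(7 - 74\right)\right)\right) - 353 = - 11383 \left(16203 - \left(1729 - 13 \left(7 - 74\right)\right)\right) - 353 = - 11383 \left(16203 + \left(-1729 + 13 \left(-67\right)\right)\right) - 353 = - 11383 \left(16203 - 2600\right) - 353 = \left(-11383\right) 13603 - 353 = -154842949 - 353 = -154843302$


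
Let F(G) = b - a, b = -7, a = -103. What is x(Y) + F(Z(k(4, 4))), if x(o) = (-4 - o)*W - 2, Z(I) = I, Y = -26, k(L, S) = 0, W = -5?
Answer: -16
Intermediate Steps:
x(o) = 18 + 5*o (x(o) = (-4 - o)*(-5) - 2 = (20 + 5*o) - 2 = 18 + 5*o)
F(G) = 96 (F(G) = -7 - 1*(-103) = -7 + 103 = 96)
x(Y) + F(Z(k(4, 4))) = (18 + 5*(-26)) + 96 = (18 - 130) + 96 = -112 + 96 = -16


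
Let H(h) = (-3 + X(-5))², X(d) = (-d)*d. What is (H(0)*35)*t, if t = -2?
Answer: -54880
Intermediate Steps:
X(d) = -d²
H(h) = 784 (H(h) = (-3 - 1*(-5)²)² = (-3 - 1*25)² = (-3 - 25)² = (-28)² = 784)
(H(0)*35)*t = (784*35)*(-2) = 27440*(-2) = -54880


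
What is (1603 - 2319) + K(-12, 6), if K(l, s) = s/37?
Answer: -26486/37 ≈ -715.84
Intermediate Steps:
K(l, s) = s/37 (K(l, s) = s*(1/37) = s/37)
(1603 - 2319) + K(-12, 6) = (1603 - 2319) + (1/37)*6 = -716 + 6/37 = -26486/37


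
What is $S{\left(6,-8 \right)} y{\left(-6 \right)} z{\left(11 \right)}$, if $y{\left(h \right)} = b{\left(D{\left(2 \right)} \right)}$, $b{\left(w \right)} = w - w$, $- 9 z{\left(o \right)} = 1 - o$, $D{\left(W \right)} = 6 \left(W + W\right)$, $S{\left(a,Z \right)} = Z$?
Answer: $0$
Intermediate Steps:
$D{\left(W \right)} = 12 W$ ($D{\left(W \right)} = 6 \cdot 2 W = 12 W$)
$z{\left(o \right)} = - \frac{1}{9} + \frac{o}{9}$ ($z{\left(o \right)} = - \frac{1 - o}{9} = - \frac{1}{9} + \frac{o}{9}$)
$b{\left(w \right)} = 0$
$y{\left(h \right)} = 0$
$S{\left(6,-8 \right)} y{\left(-6 \right)} z{\left(11 \right)} = \left(-8\right) 0 \left(- \frac{1}{9} + \frac{1}{9} \cdot 11\right) = 0 \left(- \frac{1}{9} + \frac{11}{9}\right) = 0 \cdot \frac{10}{9} = 0$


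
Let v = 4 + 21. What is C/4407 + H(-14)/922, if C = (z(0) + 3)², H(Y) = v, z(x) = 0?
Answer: 39491/1354418 ≈ 0.029157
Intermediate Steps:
v = 25
H(Y) = 25
C = 9 (C = (0 + 3)² = 3² = 9)
C/4407 + H(-14)/922 = 9/4407 + 25/922 = 9*(1/4407) + 25*(1/922) = 3/1469 + 25/922 = 39491/1354418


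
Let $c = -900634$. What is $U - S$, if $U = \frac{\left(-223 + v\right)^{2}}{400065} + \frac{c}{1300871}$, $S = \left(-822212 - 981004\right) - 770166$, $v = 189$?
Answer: $\frac{1339272443951487596}{520432956615} \approx 2.5734 \cdot 10^{6}$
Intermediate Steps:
$S = -2573382$ ($S = -1803216 - 770166 = -2573382$)
$U = - \frac{358808334334}{520432956615}$ ($U = \frac{\left(-223 + 189\right)^{2}}{400065} - \frac{900634}{1300871} = \left(-34\right)^{2} \cdot \frac{1}{400065} - \frac{900634}{1300871} = 1156 \cdot \frac{1}{400065} - \frac{900634}{1300871} = \frac{1156}{400065} - \frac{900634}{1300871} = - \frac{358808334334}{520432956615} \approx -0.68944$)
$U - S = - \frac{358808334334}{520432956615} - -2573382 = - \frac{358808334334}{520432956615} + 2573382 = \frac{1339272443951487596}{520432956615}$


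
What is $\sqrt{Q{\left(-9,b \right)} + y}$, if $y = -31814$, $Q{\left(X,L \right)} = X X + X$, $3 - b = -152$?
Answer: $i \sqrt{31742} \approx 178.16 i$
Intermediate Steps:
$b = 155$ ($b = 3 - -152 = 3 + 152 = 155$)
$Q{\left(X,L \right)} = X + X^{2}$ ($Q{\left(X,L \right)} = X^{2} + X = X + X^{2}$)
$\sqrt{Q{\left(-9,b \right)} + y} = \sqrt{- 9 \left(1 - 9\right) - 31814} = \sqrt{\left(-9\right) \left(-8\right) - 31814} = \sqrt{72 - 31814} = \sqrt{-31742} = i \sqrt{31742}$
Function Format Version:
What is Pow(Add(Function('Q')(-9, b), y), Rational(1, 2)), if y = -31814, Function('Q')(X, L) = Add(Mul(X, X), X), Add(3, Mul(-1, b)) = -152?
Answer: Mul(I, Pow(31742, Rational(1, 2))) ≈ Mul(178.16, I)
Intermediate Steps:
b = 155 (b = Add(3, Mul(-1, -152)) = Add(3, 152) = 155)
Function('Q')(X, L) = Add(X, Pow(X, 2)) (Function('Q')(X, L) = Add(Pow(X, 2), X) = Add(X, Pow(X, 2)))
Pow(Add(Function('Q')(-9, b), y), Rational(1, 2)) = Pow(Add(Mul(-9, Add(1, -9)), -31814), Rational(1, 2)) = Pow(Add(Mul(-9, -8), -31814), Rational(1, 2)) = Pow(Add(72, -31814), Rational(1, 2)) = Pow(-31742, Rational(1, 2)) = Mul(I, Pow(31742, Rational(1, 2)))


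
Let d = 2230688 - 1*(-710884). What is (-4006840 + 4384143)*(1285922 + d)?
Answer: 1595046168682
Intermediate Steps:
d = 2941572 (d = 2230688 + 710884 = 2941572)
(-4006840 + 4384143)*(1285922 + d) = (-4006840 + 4384143)*(1285922 + 2941572) = 377303*4227494 = 1595046168682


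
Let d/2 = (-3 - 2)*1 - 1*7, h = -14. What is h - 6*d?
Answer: 130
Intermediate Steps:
d = -24 (d = 2*((-3 - 2)*1 - 1*7) = 2*(-5*1 - 7) = 2*(-5 - 7) = 2*(-12) = -24)
h - 6*d = -14 - 6*(-24) = -14 + 144 = 130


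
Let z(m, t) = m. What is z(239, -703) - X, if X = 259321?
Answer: -259082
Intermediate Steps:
z(239, -703) - X = 239 - 1*259321 = 239 - 259321 = -259082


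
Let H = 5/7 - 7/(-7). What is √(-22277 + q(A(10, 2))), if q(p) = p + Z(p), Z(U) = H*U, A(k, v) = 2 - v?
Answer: I*√22277 ≈ 149.25*I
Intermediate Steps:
H = 12/7 (H = 5*(⅐) - 7*(-⅐) = 5/7 + 1 = 12/7 ≈ 1.7143)
Z(U) = 12*U/7
q(p) = 19*p/7 (q(p) = p + 12*p/7 = 19*p/7)
√(-22277 + q(A(10, 2))) = √(-22277 + 19*(2 - 1*2)/7) = √(-22277 + 19*(2 - 2)/7) = √(-22277 + (19/7)*0) = √(-22277 + 0) = √(-22277) = I*√22277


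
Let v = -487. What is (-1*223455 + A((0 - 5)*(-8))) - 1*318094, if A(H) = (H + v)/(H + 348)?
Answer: -210121459/388 ≈ -5.4155e+5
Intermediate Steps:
A(H) = (-487 + H)/(348 + H) (A(H) = (H - 487)/(H + 348) = (-487 + H)/(348 + H))
(-1*223455 + A((0 - 5)*(-8))) - 1*318094 = (-1*223455 + (-487 + (0 - 5)*(-8))/(348 + (0 - 5)*(-8))) - 1*318094 = (-223455 + (-487 - 5*(-8))/(348 - 5*(-8))) - 318094 = (-223455 + (-487 + 40)/(348 + 40)) - 318094 = (-223455 - 447/388) - 318094 = -86700987/388 - 318094 = -210121459/388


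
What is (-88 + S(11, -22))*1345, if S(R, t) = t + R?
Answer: -133155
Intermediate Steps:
S(R, t) = R + t
(-88 + S(11, -22))*1345 = (-88 + (11 - 22))*1345 = (-88 - 11)*1345 = -99*1345 = -133155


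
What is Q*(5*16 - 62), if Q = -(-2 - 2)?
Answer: 72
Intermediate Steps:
Q = 4 (Q = -1*(-4) = 4)
Q*(5*16 - 62) = 4*(5*16 - 62) = 4*(80 - 62) = 4*18 = 72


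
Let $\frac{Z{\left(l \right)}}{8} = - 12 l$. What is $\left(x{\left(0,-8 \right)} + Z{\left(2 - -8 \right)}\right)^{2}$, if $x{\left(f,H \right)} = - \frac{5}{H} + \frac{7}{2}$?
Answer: $\frac{58476609}{64} \approx 9.137 \cdot 10^{5}$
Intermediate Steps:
$x{\left(f,H \right)} = \frac{7}{2} - \frac{5}{H}$ ($x{\left(f,H \right)} = - \frac{5}{H} + 7 \cdot \frac{1}{2} = - \frac{5}{H} + \frac{7}{2} = \frac{7}{2} - \frac{5}{H}$)
$Z{\left(l \right)} = - 96 l$ ($Z{\left(l \right)} = 8 \left(- 12 l\right) = - 96 l$)
$\left(x{\left(0,-8 \right)} + Z{\left(2 - -8 \right)}\right)^{2} = \left(\left(\frac{7}{2} - \frac{5}{-8}\right) - 96 \left(2 - -8\right)\right)^{2} = \left(\left(\frac{7}{2} - - \frac{5}{8}\right) - 96 \left(2 + 8\right)\right)^{2} = \left(\left(\frac{7}{2} + \frac{5}{8}\right) - 960\right)^{2} = \left(\frac{33}{8} - 960\right)^{2} = \left(- \frac{7647}{8}\right)^{2} = \frac{58476609}{64}$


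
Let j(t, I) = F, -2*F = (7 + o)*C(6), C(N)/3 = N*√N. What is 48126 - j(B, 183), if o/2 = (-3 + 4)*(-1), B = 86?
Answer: 48126 + 45*√6 ≈ 48236.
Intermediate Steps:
o = -2 (o = 2*((-3 + 4)*(-1)) = 2*(1*(-1)) = 2*(-1) = -2)
C(N) = 3*N^(3/2) (C(N) = 3*(N*√N) = 3*N^(3/2))
F = -45*√6 (F = -(7 - 2)*3*6^(3/2)/2 = -5*3*(6*√6)/2 = -5*18*√6/2 = -45*√6 ≈ -110.23)
j(t, I) = -45*√6
48126 - j(B, 183) = 48126 - (-45)*√6 = 48126 + 45*√6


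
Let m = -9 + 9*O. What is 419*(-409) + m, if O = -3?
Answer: -171407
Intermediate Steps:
m = -36 (m = -9 + 9*(-3) = -9 - 27 = -36)
419*(-409) + m = 419*(-409) - 36 = -171371 - 36 = -171407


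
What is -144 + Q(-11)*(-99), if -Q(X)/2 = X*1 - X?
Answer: -144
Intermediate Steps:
Q(X) = 0 (Q(X) = -2*(X*1 - X) = -2*(X - X) = -2*0 = 0)
-144 + Q(-11)*(-99) = -144 + 0*(-99) = -144 + 0 = -144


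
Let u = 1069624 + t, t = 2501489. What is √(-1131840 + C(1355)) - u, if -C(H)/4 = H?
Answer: -3571113 + 2*I*√284315 ≈ -3.5711e+6 + 1066.4*I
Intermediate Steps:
C(H) = -4*H
u = 3571113 (u = 1069624 + 2501489 = 3571113)
√(-1131840 + C(1355)) - u = √(-1131840 - 4*1355) - 1*3571113 = √(-1131840 - 5420) - 3571113 = √(-1137260) - 3571113 = 2*I*√284315 - 3571113 = -3571113 + 2*I*√284315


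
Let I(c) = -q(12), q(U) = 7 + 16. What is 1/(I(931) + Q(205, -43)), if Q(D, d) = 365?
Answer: 1/342 ≈ 0.0029240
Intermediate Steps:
q(U) = 23
I(c) = -23 (I(c) = -1*23 = -23)
1/(I(931) + Q(205, -43)) = 1/(-23 + 365) = 1/342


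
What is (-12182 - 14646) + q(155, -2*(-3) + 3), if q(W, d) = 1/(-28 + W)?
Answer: -3407155/127 ≈ -26828.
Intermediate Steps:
(-12182 - 14646) + q(155, -2*(-3) + 3) = (-12182 - 14646) + 1/(-28 + 155) = -26828 + 1/127 = -3407155/127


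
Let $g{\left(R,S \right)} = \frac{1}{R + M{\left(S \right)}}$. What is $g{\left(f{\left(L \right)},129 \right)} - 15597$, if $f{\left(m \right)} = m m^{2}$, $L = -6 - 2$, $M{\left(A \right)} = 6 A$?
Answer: $- \frac{4086413}{262} \approx -15597.0$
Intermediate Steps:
$L = -8$
$f{\left(m \right)} = m^{3}$
$g{\left(R,S \right)} = \frac{1}{R + 6 S}$
$g{\left(f{\left(L \right)},129 \right)} - 15597 = \frac{1}{\left(-8\right)^{3} + 6 \cdot 129} - 15597 = \frac{1}{-512 + 774} - 15597 = \frac{1}{262} - 15597 = - \frac{4086413}{262}$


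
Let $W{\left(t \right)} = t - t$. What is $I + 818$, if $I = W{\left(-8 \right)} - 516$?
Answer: $302$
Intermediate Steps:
$W{\left(t \right)} = 0$
$I = -516$ ($I = 0 - 516 = -516$)
$I + 818 = -516 + 818 = 302$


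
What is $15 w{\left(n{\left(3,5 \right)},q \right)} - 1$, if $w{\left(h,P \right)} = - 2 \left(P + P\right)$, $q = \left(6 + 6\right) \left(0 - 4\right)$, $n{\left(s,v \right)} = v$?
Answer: $2879$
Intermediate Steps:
$q = -48$ ($q = 12 \left(-4\right) = -48$)
$w{\left(h,P \right)} = - 4 P$ ($w{\left(h,P \right)} = - 2 \cdot 2 P = - 4 P$)
$15 w{\left(n{\left(3,5 \right)},q \right)} - 1 = 15 \left(\left(-4\right) \left(-48\right)\right) - 1 = 15 \cdot 192 - 1 = 2880 - 1 = 2879$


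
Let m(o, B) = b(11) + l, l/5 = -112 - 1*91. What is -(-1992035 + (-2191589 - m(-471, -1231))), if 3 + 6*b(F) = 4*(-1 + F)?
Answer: 25095691/6 ≈ 4.1826e+6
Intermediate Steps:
l = -1015 (l = 5*(-112 - 1*91) = 5*(-112 - 91) = 5*(-203) = -1015)
b(F) = -7/6 + 2*F/3 (b(F) = -½ + (4*(-1 + F))/6 = -½ + (-4 + 4*F)/6 = -½ + (-⅔ + 2*F/3) = -7/6 + 2*F/3)
m(o, B) = -6053/6 (m(o, B) = (-7/6 + (⅔)*11) - 1015 = (-7/6 + 22/3) - 1015 = 37/6 - 1015 = -6053/6)
-(-1992035 + (-2191589 - m(-471, -1231))) = -(-1992035 + (-2191589 - 1*(-6053/6))) = -(-1992035 + (-2191589 + 6053/6)) = -(-1992035 - 13143481/6) = -1*(-25095691/6) = 25095691/6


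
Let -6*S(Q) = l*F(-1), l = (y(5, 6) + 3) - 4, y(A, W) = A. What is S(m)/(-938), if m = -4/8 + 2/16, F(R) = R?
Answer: -1/1407 ≈ -0.00071073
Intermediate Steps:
m = -3/8 (m = -4*⅛ + 2*(1/16) = -½ + ⅛ = -3/8 ≈ -0.37500)
l = 4 (l = (5 + 3) - 4 = 8 - 4 = 4)
S(Q) = ⅔ (S(Q) = -2*(-1)/3 = -⅙*(-4) = ⅔)
S(m)/(-938) = (⅔)/(-938) = (⅔)*(-1/938) = -1/1407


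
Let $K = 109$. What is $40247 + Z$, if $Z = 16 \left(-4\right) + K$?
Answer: $40292$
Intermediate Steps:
$Z = 45$ ($Z = 16 \left(-4\right) + 109 = -64 + 109 = 45$)
$40247 + Z = 40247 + 45 = 40292$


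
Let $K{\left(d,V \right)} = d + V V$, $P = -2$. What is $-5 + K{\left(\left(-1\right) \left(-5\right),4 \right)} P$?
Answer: $-47$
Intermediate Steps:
$K{\left(d,V \right)} = d + V^{2}$
$-5 + K{\left(\left(-1\right) \left(-5\right),4 \right)} P = -5 + \left(\left(-1\right) \left(-5\right) + 4^{2}\right) \left(-2\right) = -5 + \left(5 + 16\right) \left(-2\right) = -5 + 21 \left(-2\right) = -5 - 42 = -47$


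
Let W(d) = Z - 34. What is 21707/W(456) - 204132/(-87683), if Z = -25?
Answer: -1891291093/5173297 ≈ -365.59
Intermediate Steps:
W(d) = -59 (W(d) = -25 - 34 = -59)
21707/W(456) - 204132/(-87683) = 21707/(-59) - 204132/(-87683) = 21707*(-1/59) - 204132*(-1/87683) = -21707/59 + 204132/87683 = -1891291093/5173297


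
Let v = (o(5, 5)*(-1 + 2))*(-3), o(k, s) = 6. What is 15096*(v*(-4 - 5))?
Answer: 2445552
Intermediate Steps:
v = -18 (v = (6*(-1 + 2))*(-3) = (6*1)*(-3) = 6*(-3) = -18)
15096*(v*(-4 - 5)) = 15096*(-18*(-4 - 5)) = 15096*(-18*(-9)) = 15096*162 = 2445552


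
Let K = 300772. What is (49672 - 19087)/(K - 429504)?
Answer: -30585/128732 ≈ -0.23759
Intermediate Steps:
(49672 - 19087)/(K - 429504) = (49672 - 19087)/(300772 - 429504) = 30585/(-128732) = 30585*(-1/128732) = -30585/128732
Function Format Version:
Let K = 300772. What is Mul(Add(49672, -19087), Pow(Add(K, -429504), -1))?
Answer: Rational(-30585, 128732) ≈ -0.23759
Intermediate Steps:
Mul(Add(49672, -19087), Pow(Add(K, -429504), -1)) = Mul(Add(49672, -19087), Pow(Add(300772, -429504), -1)) = Mul(30585, Pow(-128732, -1)) = Mul(30585, Rational(-1, 128732)) = Rational(-30585, 128732)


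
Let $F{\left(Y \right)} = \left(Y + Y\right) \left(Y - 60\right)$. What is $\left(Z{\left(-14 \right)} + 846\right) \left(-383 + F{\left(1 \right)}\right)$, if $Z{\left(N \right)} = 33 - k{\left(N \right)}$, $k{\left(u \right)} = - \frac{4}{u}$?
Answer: $- \frac{3081651}{7} \approx -4.4024 \cdot 10^{5}$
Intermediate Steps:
$Z{\left(N \right)} = 33 + \frac{4}{N}$ ($Z{\left(N \right)} = 33 - - \frac{4}{N} = 33 + \frac{4}{N}$)
$F{\left(Y \right)} = 2 Y \left(-60 + Y\right)$
$\left(Z{\left(-14 \right)} + 846\right) \left(-383 + F{\left(1 \right)}\right) = \left(\left(33 + \frac{4}{-14}\right) + 846\right) \left(-383 + 2 \cdot 1 \left(-60 + 1\right)\right) = \left(\left(33 + 4 \left(- \frac{1}{14}\right)\right) + 846\right) \left(-383 + 2 \cdot 1 \left(-59\right)\right) = \left(\left(33 - \frac{2}{7}\right) + 846\right) \left(-383 - 118\right) = \left(\frac{229}{7} + 846\right) \left(-501\right) = \frac{6151}{7} \left(-501\right) = - \frac{3081651}{7}$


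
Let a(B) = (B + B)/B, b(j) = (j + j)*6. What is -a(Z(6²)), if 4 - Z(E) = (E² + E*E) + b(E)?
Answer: -2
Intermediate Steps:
b(j) = 12*j (b(j) = (2*j)*6 = 12*j)
Z(E) = 4 - 12*E - 2*E² (Z(E) = 4 - ((E² + E*E) + 12*E) = 4 - ((E² + E²) + 12*E) = 4 - (2*E² + 12*E) = 4 + (-12*E - 2*E²) = 4 - 12*E - 2*E²)
a(B) = 2 (a(B) = (2*B)/B = 2)
-a(Z(6²)) = -1*2 = -2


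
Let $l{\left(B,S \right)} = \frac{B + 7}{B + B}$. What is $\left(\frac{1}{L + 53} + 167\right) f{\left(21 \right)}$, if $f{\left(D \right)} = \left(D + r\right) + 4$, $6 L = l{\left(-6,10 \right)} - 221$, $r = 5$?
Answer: $\frac{5828790}{1163} \approx 5011.9$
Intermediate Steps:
$l{\left(B,S \right)} = \frac{7 + B}{2 B}$
$L = - \frac{2653}{72}$ ($L = \frac{\frac{7 - 6}{2 \left(-6\right)} - 221}{6} = \frac{\frac{1}{2} \left(- \frac{1}{6}\right) 1 - 221}{6} = \frac{- \frac{1}{12} - 221}{6} = \frac{1}{6} \left(- \frac{2653}{12}\right) = - \frac{2653}{72} \approx -36.847$)
$f{\left(D \right)} = 9 + D$ ($f{\left(D \right)} = \left(D + 5\right) + 4 = \left(5 + D\right) + 4 = 9 + D$)
$\left(\frac{1}{L + 53} + 167\right) f{\left(21 \right)} = \left(\frac{1}{- \frac{2653}{72} + 53} + 167\right) \left(9 + 21\right) = \left(\frac{1}{\frac{1163}{72}} + 167\right) 30 = \left(\frac{72}{1163} + 167\right) 30 = \frac{194293}{1163} \cdot 30 = \frac{5828790}{1163}$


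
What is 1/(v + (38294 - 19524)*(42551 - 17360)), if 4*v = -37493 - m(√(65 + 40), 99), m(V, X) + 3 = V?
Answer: 1513042232/715405248692356799 + 4*√105/3577026243461783995 ≈ 2.1149e-9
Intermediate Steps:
m(V, X) = -3 + V
v = -18745/2 - √105/4 (v = (-37493 - (-3 + √(65 + 40)))/4 = (-37493 - (-3 + √105))/4 = (-37493 + (3 - √105))/4 = (-37490 - √105)/4 = -18745/2 - √105/4 ≈ -9375.1)
1/(v + (38294 - 19524)*(42551 - 17360)) = 1/((-18745/2 - √105/4) + (38294 - 19524)*(42551 - 17360)) = 1/((-18745/2 - √105/4) + 18770*25191) = 1/((-18745/2 - √105/4) + 472835070) = 1/(945651395/2 - √105/4)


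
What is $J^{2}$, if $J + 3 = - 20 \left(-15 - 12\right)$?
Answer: $288369$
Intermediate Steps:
$J = 537$ ($J = -3 - 20 \left(-15 - 12\right) = -3 - -540 = -3 + 540 = 537$)
$J^{2} = 537^{2} = 288369$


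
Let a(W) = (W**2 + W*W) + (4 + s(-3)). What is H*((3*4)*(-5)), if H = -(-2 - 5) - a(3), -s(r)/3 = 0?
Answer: 900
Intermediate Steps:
s(r) = 0 (s(r) = -3*0 = 0)
a(W) = 4 + 2*W**2 (a(W) = (W**2 + W*W) + (4 + 0) = (W**2 + W**2) + 4 = 2*W**2 + 4 = 4 + 2*W**2)
H = -15 (H = -(-2 - 5) - (4 + 2*3**2) = -1*(-7) - (4 + 2*9) = 7 - (4 + 18) = 7 - 1*22 = 7 - 22 = -15)
H*((3*4)*(-5)) = -15*3*4*(-5) = -180*(-5) = -15*(-60) = 900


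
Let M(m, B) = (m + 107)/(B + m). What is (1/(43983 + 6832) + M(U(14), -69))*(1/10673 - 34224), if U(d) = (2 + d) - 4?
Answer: 2208778025658928/30913864215 ≈ 71449.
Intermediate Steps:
U(d) = -2 + d
M(m, B) = (107 + m)/(B + m)
(1/(43983 + 6832) + M(U(14), -69))*(1/10673 - 34224) = (1/(43983 + 6832) + (107 + (-2 + 14))/(-69 + (-2 + 14)))*(1/10673 - 34224) = (1/50815 + (107 + 12)/(-69 + 12))*(1/10673 - 34224) = (1/50815 + 119/(-57))*(-365272751/10673) = (1/50815 - 1/57*119)*(-365272751/10673) = (1/50815 - 119/57)*(-365272751/10673) = -6046928/2896455*(-365272751/10673) = 2208778025658928/30913864215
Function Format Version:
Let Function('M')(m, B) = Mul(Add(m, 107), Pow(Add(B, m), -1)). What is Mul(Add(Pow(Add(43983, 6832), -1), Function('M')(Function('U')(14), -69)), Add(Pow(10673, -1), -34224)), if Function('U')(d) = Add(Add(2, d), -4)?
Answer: Rational(2208778025658928, 30913864215) ≈ 71449.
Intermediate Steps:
Function('U')(d) = Add(-2, d)
Function('M')(m, B) = Mul(Pow(Add(B, m), -1), Add(107, m)) (Function('M')(m, B) = Mul(Add(107, m), Pow(Add(B, m), -1)) = Mul(Pow(Add(B, m), -1), Add(107, m)))
Mul(Add(Pow(Add(43983, 6832), -1), Function('M')(Function('U')(14), -69)), Add(Pow(10673, -1), -34224)) = Mul(Add(Pow(Add(43983, 6832), -1), Mul(Pow(Add(-69, Add(-2, 14)), -1), Add(107, Add(-2, 14)))), Add(Pow(10673, -1), -34224)) = Mul(Add(Pow(50815, -1), Mul(Pow(Add(-69, 12), -1), Add(107, 12))), Add(Rational(1, 10673), -34224)) = Mul(Add(Rational(1, 50815), Mul(Pow(-57, -1), 119)), Rational(-365272751, 10673)) = Mul(Add(Rational(1, 50815), Mul(Rational(-1, 57), 119)), Rational(-365272751, 10673)) = Mul(Add(Rational(1, 50815), Rational(-119, 57)), Rational(-365272751, 10673)) = Mul(Rational(-6046928, 2896455), Rational(-365272751, 10673)) = Rational(2208778025658928, 30913864215)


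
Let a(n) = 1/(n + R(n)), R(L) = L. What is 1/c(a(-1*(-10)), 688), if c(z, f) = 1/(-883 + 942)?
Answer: 59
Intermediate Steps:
a(n) = 1/(2*n) (a(n) = 1/(n + n) = 1/(2*n))
c(z, f) = 1/59
1/c(a(-1*(-10)), 688) = 1/(1/59) = 59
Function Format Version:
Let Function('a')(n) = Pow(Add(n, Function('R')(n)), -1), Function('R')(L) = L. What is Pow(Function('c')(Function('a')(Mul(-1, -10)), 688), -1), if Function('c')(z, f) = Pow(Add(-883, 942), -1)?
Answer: 59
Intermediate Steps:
Function('a')(n) = Mul(Rational(1, 2), Pow(n, -1)) (Function('a')(n) = Pow(Add(n, n), -1) = Pow(Mul(2, n), -1) = Mul(Rational(1, 2), Pow(n, -1)))
Function('c')(z, f) = Rational(1, 59) (Function('c')(z, f) = Pow(59, -1) = Rational(1, 59))
Pow(Function('c')(Function('a')(Mul(-1, -10)), 688), -1) = Pow(Rational(1, 59), -1) = 59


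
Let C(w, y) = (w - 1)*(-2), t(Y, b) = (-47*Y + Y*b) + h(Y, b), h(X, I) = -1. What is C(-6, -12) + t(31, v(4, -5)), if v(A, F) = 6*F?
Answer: -2374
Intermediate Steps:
t(Y, b) = -1 - 47*Y + Y*b (t(Y, b) = (-47*Y + Y*b) - 1 = -1 - 47*Y + Y*b)
C(w, y) = 2 - 2*w (C(w, y) = (-1 + w)*(-2) = 2 - 2*w)
C(-6, -12) + t(31, v(4, -5)) = (2 - 2*(-6)) + (-1 - 47*31 + 31*(6*(-5))) = (2 + 12) + (-1 - 1457 + 31*(-30)) = 14 + (-1 - 1457 - 930) = 14 - 2388 = -2374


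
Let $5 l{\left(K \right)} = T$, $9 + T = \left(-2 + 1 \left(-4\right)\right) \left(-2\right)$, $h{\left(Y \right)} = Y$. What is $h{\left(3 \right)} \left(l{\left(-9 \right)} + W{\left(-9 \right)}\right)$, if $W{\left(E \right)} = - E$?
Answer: $\frac{144}{5} \approx 28.8$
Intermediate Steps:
$T = 3$ ($T = -9 + \left(-2 + 1 \left(-4\right)\right) \left(-2\right) = -9 + \left(-2 - 4\right) \left(-2\right) = -9 - -12 = -9 + 12 = 3$)
$l{\left(K \right)} = \frac{3}{5}$ ($l{\left(K \right)} = \frac{1}{5} \cdot 3 = \frac{3}{5}$)
$h{\left(3 \right)} \left(l{\left(-9 \right)} + W{\left(-9 \right)}\right) = 3 \left(\frac{3}{5} - -9\right) = 3 \left(\frac{3}{5} + 9\right) = 3 \cdot \frac{48}{5} = \frac{144}{5}$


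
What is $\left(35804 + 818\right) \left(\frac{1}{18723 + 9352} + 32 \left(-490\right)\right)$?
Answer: $- \frac{16121590315378}{28075} \approx -5.7423 \cdot 10^{8}$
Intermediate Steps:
$\left(35804 + 818\right) \left(\frac{1}{18723 + 9352} + 32 \left(-490\right)\right) = 36622 \left(\frac{1}{28075} - 15680\right) = 36622 \left(- \frac{440215999}{28075}\right) = - \frac{16121590315378}{28075}$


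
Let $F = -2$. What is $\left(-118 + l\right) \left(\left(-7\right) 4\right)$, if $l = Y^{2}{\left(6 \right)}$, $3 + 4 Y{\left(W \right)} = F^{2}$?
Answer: $\frac{13209}{4} \approx 3302.3$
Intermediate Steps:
$Y{\left(W \right)} = \frac{1}{4}$ ($Y{\left(W \right)} = - \frac{3}{4} + \frac{\left(-2\right)^{2}}{4} = - \frac{3}{4} + \frac{1}{4} \cdot 4 = - \frac{3}{4} + 1 = \frac{1}{4}$)
$l = \frac{1}{16}$ ($l = \left(\frac{1}{4}\right)^{2} = \frac{1}{16} \approx 0.0625$)
$\left(-118 + l\right) \left(\left(-7\right) 4\right) = \left(-118 + \frac{1}{16}\right) \left(\left(-7\right) 4\right) = \left(- \frac{1887}{16}\right) \left(-28\right) = \frac{13209}{4}$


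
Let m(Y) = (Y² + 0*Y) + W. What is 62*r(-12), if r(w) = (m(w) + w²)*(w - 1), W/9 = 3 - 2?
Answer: -239382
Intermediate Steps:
W = 9 (W = 9*(3 - 2) = 9*1 = 9)
m(Y) = 9 + Y² (m(Y) = (Y² + 0*Y) + 9 = (Y² + 0) + 9 = Y² + 9 = 9 + Y²)
r(w) = (-1 + w)*(9 + 2*w²) (r(w) = ((9 + w²) + w²)*(w - 1) = (9 + 2*w²)*(-1 + w) = (-1 + w)*(9 + 2*w²))
62*r(-12) = 62*(-9 - 2*(-12)² + 2*(-12)³ + 9*(-12)) = 62*(-9 - 2*144 + 2*(-1728) - 108) = 62*(-9 - 288 - 3456 - 108) = 62*(-3861) = -239382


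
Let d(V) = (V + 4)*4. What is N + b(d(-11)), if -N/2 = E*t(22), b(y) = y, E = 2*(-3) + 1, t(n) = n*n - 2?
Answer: 4792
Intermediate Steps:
d(V) = 16 + 4*V (d(V) = (4 + V)*4 = 16 + 4*V)
t(n) = -2 + n² (t(n) = n² - 2 = -2 + n²)
E = -5 (E = -6 + 1 = -5)
N = 4820 (N = -(-10)*(-2 + 22²) = -(-10)*(-2 + 484) = -(-10)*482 = -2*(-2410) = 4820)
N + b(d(-11)) = 4820 + (16 + 4*(-11)) = 4820 + (16 - 44) = 4820 - 28 = 4792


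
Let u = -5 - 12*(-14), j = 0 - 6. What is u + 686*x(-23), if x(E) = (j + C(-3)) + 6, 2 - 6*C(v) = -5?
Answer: 2890/3 ≈ 963.33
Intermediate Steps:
j = -6
C(v) = 7/6 (C(v) = 1/3 - 1/6*(-5) = 1/3 + 5/6 = 7/6)
x(E) = 7/6 (x(E) = (-6 + 7/6) + 6 = -29/6 + 6 = 7/6)
u = 163 (u = -5 + 168 = 163)
u + 686*x(-23) = 163 + 686*(7/6) = 163 + 2401/3 = 2890/3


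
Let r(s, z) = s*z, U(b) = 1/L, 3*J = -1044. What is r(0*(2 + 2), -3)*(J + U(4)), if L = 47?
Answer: 0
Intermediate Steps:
J = -348 (J = (⅓)*(-1044) = -348)
U(b) = 1/47
r(0*(2 + 2), -3)*(J + U(4)) = ((0*(2 + 2))*(-3))*(-348 + 1/47) = ((0*4)*(-3))*(-16355/47) = (0*(-3))*(-16355/47) = 0*(-16355/47) = 0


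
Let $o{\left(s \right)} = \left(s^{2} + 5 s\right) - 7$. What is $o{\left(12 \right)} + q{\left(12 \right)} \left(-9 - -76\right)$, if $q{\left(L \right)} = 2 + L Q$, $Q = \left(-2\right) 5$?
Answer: $-7709$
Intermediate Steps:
$o{\left(s \right)} = -7 + s^{2} + 5 s$
$Q = -10$
$q{\left(L \right)} = 2 - 10 L$ ($q{\left(L \right)} = 2 + L \left(-10\right) = 2 - 10 L$)
$o{\left(12 \right)} + q{\left(12 \right)} \left(-9 - -76\right) = \left(-7 + 12^{2} + 5 \cdot 12\right) + \left(2 - 120\right) \left(-9 - -76\right) = \left(-7 + 144 + 60\right) + \left(2 - 120\right) \left(-9 + 76\right) = 197 - 7906 = -7709$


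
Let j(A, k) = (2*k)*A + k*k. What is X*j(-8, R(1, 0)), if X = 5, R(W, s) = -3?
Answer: 285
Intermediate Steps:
j(A, k) = k² + 2*A*k (j(A, k) = 2*A*k + k² = k² + 2*A*k)
X*j(-8, R(1, 0)) = 5*(-3*(-3 + 2*(-8))) = 5*(-3*(-3 - 16)) = 5*(-3*(-19)) = 5*57 = 285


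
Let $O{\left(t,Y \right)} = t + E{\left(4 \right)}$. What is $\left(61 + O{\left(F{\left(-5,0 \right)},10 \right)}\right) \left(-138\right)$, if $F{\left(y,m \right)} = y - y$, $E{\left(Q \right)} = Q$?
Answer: $-8970$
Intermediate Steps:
$F{\left(y,m \right)} = 0$
$O{\left(t,Y \right)} = 4 + t$ ($O{\left(t,Y \right)} = t + 4 = 4 + t$)
$\left(61 + O{\left(F{\left(-5,0 \right)},10 \right)}\right) \left(-138\right) = \left(61 + \left(4 + 0\right)\right) \left(-138\right) = \left(61 + 4\right) \left(-138\right) = 65 \left(-138\right) = -8970$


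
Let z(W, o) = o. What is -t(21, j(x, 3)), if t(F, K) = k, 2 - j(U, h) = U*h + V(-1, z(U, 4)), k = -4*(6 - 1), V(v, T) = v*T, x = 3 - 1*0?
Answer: 20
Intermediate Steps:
x = 3 (x = 3 + 0 = 3)
V(v, T) = T*v
k = -20 (k = -4*5 = -20)
j(U, h) = 6 - U*h (j(U, h) = 2 - (U*h + 4*(-1)) = 2 - (U*h - 4) = 2 - (-4 + U*h) = 2 + (4 - U*h) = 6 - U*h)
t(F, K) = -20
-t(21, j(x, 3)) = -1*(-20) = 20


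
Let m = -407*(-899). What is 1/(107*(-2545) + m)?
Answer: 1/93578 ≈ 1.0686e-5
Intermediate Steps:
m = 365893
1/(107*(-2545) + m) = 1/(107*(-2545) + 365893) = 1/(-272315 + 365893) = 1/93578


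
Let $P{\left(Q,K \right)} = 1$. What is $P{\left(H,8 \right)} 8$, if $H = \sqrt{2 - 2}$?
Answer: $8$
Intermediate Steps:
$H = 0$ ($H = \sqrt{0} = 0$)
$P{\left(H,8 \right)} 8 = 1 \cdot 8 = 8$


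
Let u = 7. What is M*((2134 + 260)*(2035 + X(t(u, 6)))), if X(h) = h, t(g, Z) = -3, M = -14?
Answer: -68104512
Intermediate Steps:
M*((2134 + 260)*(2035 + X(t(u, 6)))) = -14*(2134 + 260)*(2035 - 3) = -33516*2032 = -14*4864608 = -68104512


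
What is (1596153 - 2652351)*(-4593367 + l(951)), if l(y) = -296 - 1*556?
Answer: 4852404919362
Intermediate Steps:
l(y) = -852 (l(y) = -296 - 556 = -852)
(1596153 - 2652351)*(-4593367 + l(951)) = (1596153 - 2652351)*(-4593367 - 852) = -1056198*(-4594219) = 4852404919362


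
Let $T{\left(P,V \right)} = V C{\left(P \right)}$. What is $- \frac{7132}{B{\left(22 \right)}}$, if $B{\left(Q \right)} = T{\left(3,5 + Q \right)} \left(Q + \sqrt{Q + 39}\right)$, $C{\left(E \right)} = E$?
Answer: $- \frac{156904}{34263} + \frac{7132 \sqrt{61}}{34263} \approx -2.9537$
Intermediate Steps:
$T{\left(P,V \right)} = P V$ ($T{\left(P,V \right)} = V P = P V$)
$B{\left(Q \right)} = \left(15 + 3 Q\right) \left(Q + \sqrt{39 + Q}\right)$ ($B{\left(Q \right)} = 3 \left(5 + Q\right) \left(Q + \sqrt{Q + 39}\right) = \left(15 + 3 Q\right) \left(Q + \sqrt{39 + Q}\right)$)
$- \frac{7132}{B{\left(22 \right)}} = - \frac{7132}{3 \left(5 + 22\right) \left(22 + \sqrt{39 + 22}\right)} = - \frac{7132}{3 \cdot 27 \left(22 + \sqrt{61}\right)} = - \frac{7132}{1782 + 81 \sqrt{61}}$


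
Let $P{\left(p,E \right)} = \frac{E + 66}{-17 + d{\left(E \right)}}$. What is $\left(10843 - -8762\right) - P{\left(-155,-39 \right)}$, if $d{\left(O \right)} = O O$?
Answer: $\frac{29485893}{1504} \approx 19605.0$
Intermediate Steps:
$d{\left(O \right)} = O^{2}$
$P{\left(p,E \right)} = \frac{66 + E}{-17 + E^{2}}$ ($P{\left(p,E \right)} = \frac{E + 66}{-17 + E^{2}} = \frac{66 + E}{-17 + E^{2}}$)
$\left(10843 - -8762\right) - P{\left(-155,-39 \right)} = \left(10843 - -8762\right) - \frac{66 - 39}{-17 + \left(-39\right)^{2}} = \left(10843 + 8762\right) - \frac{1}{-17 + 1521} \cdot 27 = 19605 - \frac{1}{1504} \cdot 27 = 19605 - \frac{27}{1504} = \frac{29485893}{1504}$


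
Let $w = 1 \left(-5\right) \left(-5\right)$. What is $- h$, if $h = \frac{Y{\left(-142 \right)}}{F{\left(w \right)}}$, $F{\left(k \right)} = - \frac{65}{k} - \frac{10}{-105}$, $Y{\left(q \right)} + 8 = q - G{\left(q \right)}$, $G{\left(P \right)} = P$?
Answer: $- \frac{840}{263} \approx -3.1939$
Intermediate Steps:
$w = 25$ ($w = \left(-5\right) \left(-5\right) = 25$)
$Y{\left(q \right)} = -8$ ($Y{\left(q \right)} = -8 + \left(q - q\right) = -8 + 0 = -8$)
$F{\left(k \right)} = \frac{2}{21} - \frac{65}{k}$ ($F{\left(k \right)} = - \frac{65}{k} - - \frac{2}{21} = - \frac{65}{k} + \frac{2}{21} = \frac{2}{21} - \frac{65}{k}$)
$h = \frac{840}{263}$ ($h = - \frac{8}{\frac{2}{21} - \frac{65}{25}} = - \frac{8}{\frac{2}{21} - \frac{13}{5}} = - \frac{8}{- \frac{263}{105}} = \left(-8\right) \left(- \frac{105}{263}\right) = \frac{840}{263} \approx 3.1939$)
$- h = \left(-1\right) \frac{840}{263} = - \frac{840}{263}$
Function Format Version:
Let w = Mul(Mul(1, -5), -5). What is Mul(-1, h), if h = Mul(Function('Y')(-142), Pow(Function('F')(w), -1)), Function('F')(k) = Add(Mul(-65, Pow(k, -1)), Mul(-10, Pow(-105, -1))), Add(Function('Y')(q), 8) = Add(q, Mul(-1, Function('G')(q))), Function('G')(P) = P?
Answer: Rational(-840, 263) ≈ -3.1939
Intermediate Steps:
w = 25 (w = Mul(-5, -5) = 25)
Function('Y')(q) = -8 (Function('Y')(q) = Add(-8, Add(q, Mul(-1, q))) = Add(-8, 0) = -8)
Function('F')(k) = Add(Rational(2, 21), Mul(-65, Pow(k, -1))) (Function('F')(k) = Add(Mul(-65, Pow(k, -1)), Mul(-10, Rational(-1, 105))) = Add(Mul(-65, Pow(k, -1)), Rational(2, 21)) = Add(Rational(2, 21), Mul(-65, Pow(k, -1))))
h = Rational(840, 263) (h = Mul(-8, Pow(Add(Rational(2, 21), Mul(-65, Pow(25, -1))), -1)) = Mul(-8, Pow(Add(Rational(2, 21), Mul(-65, Rational(1, 25))), -1)) = Mul(-8, Pow(Add(Rational(2, 21), Rational(-13, 5)), -1)) = Mul(-8, Pow(Rational(-263, 105), -1)) = Mul(-8, Rational(-105, 263)) = Rational(840, 263) ≈ 3.1939)
Mul(-1, h) = Mul(-1, Rational(840, 263)) = Rational(-840, 263)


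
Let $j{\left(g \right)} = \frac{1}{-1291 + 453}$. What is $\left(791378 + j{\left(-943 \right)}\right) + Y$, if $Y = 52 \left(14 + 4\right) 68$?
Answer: $\frac{716511787}{838} \approx 8.5503 \cdot 10^{5}$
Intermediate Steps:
$Y = 63648$ ($Y = 52 \cdot 18 \cdot 68 = 936 \cdot 68 = 63648$)
$j{\left(g \right)} = - \frac{1}{838}$ ($j{\left(g \right)} = \frac{1}{-838} = - \frac{1}{838}$)
$\left(791378 + j{\left(-943 \right)}\right) + Y = \left(791378 - \frac{1}{838}\right) + 63648 = \frac{663174763}{838} + 63648 = \frac{716511787}{838}$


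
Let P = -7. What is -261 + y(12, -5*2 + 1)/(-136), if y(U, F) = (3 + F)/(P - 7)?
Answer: -248475/952 ≈ -261.00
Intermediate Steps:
y(U, F) = -3/14 - F/14 (y(U, F) = (3 + F)/(-7 - 7) = (3 + F)/(-14) = (3 + F)*(-1/14) = -3/14 - F/14)
-261 + y(12, -5*2 + 1)/(-136) = -261 + (-3/14 - (-5*2 + 1)/14)/(-136) = -261 + (-3/14 - (-10 + 1)/14)*(-1/136) = -261 + (-3/14 - 1/14*(-9))*(-1/136) = -261 + (-3/14 + 9/14)*(-1/136) = -261 + (3/7)*(-1/136) = -261 - 3/952 = -248475/952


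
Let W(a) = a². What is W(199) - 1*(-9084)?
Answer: 48685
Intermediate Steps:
W(199) - 1*(-9084) = 199² - 1*(-9084) = 39601 + 9084 = 48685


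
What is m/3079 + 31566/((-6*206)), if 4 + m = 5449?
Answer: -15076949/634274 ≈ -23.770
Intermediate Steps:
m = 5445 (m = -4 + 5449 = 5445)
m/3079 + 31566/((-6*206)) = 5445/3079 + 31566/((-6*206)) = 5445*(1/3079) + 31566/(-1236) = 5445/3079 + 31566*(-1/1236) = 5445/3079 - 5261/206 = -15076949/634274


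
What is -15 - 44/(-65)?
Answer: -931/65 ≈ -14.323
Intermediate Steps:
-15 - 44/(-65) = -15 - 1/65*(-44) = -15 + 44/65 = -931/65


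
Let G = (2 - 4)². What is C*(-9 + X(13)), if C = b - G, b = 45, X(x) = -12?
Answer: -861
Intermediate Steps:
G = 4 (G = (-2)² = 4)
C = 41 (C = 45 - 1*4 = 45 - 4 = 41)
C*(-9 + X(13)) = 41*(-9 - 12) = 41*(-21) = -861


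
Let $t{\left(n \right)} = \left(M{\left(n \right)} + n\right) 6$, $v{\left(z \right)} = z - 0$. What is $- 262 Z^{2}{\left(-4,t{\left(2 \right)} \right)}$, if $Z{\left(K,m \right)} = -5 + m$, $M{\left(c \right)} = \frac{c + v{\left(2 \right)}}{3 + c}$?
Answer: $- \frac{912022}{25} \approx -36481.0$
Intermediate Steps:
$v{\left(z \right)} = z$ ($v{\left(z \right)} = z + 0 = z$)
$M{\left(c \right)} = \frac{2 + c}{3 + c}$ ($M{\left(c \right)} = \frac{c + 2}{3 + c} = \frac{2 + c}{3 + c}$)
$t{\left(n \right)} = 6 n + \frac{6 \left(2 + n\right)}{3 + n}$ ($t{\left(n \right)} = \left(\frac{2 + n}{3 + n} + n\right) 6 = \left(n + \frac{2 + n}{3 + n}\right) 6 = 6 n + \frac{6 \left(2 + n\right)}{3 + n}$)
$- 262 Z^{2}{\left(-4,t{\left(2 \right)} \right)} = - 262 \left(-5 + \frac{6 \left(2 + 2^{2} + 4 \cdot 2\right)}{3 + 2}\right)^{2} = - 262 \left(-5 + \frac{6 \left(2 + 4 + 8\right)}{5}\right)^{2} = - 262 \left(-5 + 6 \cdot \frac{1}{5} \cdot 14\right)^{2} = - 262 \left(-5 + \frac{84}{5}\right)^{2} = - 262 \left(\frac{59}{5}\right)^{2} = \left(-262\right) \frac{3481}{25} = - \frac{912022}{25}$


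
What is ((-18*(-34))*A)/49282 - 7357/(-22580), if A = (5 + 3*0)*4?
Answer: 319473437/556393780 ≈ 0.57419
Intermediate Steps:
A = 20 (A = (5 + 0)*4 = 5*4 = 20)
((-18*(-34))*A)/49282 - 7357/(-22580) = (-18*(-34)*20)/49282 - 7357/(-22580) = (612*20)*(1/49282) - 7357*(-1/22580) = 12240*(1/49282) + 7357/22580 = 6120/24641 + 7357/22580 = 319473437/556393780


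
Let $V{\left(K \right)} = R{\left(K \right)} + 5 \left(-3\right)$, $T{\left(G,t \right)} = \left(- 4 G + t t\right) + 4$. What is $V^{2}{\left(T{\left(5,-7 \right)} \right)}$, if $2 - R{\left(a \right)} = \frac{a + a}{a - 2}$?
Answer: $\frac{219961}{961} \approx 228.89$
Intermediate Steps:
$R{\left(a \right)} = 2 - \frac{2 a}{-2 + a}$ ($R{\left(a \right)} = 2 - \frac{a + a}{a - 2} = 2 - \frac{2 a}{-2 + a}$)
$T{\left(G,t \right)} = 4 + t^{2} - 4 G$ ($T{\left(G,t \right)} = \left(- 4 G + t^{2}\right) + 4 = \left(t^{2} - 4 G\right) + 4 = 4 + t^{2} - 4 G$)
$V{\left(K \right)} = -15 - \frac{4}{-2 + K}$ ($V{\left(K \right)} = - \frac{4}{-2 + K} + 5 \left(-3\right) = - \frac{4}{-2 + K} - 15 = -15 - \frac{4}{-2 + K}$)
$V^{2}{\left(T{\left(5,-7 \right)} \right)} = \left(\frac{26 - 15 \left(4 + \left(-7\right)^{2} - 20\right)}{-2 + \left(4 + \left(-7\right)^{2} - 20\right)}\right)^{2} = \left(\frac{26 - 15 \left(4 + 49 - 20\right)}{-2 + \left(4 + 49 - 20\right)}\right)^{2} = \left(\frac{26 - 495}{-2 + 33}\right)^{2} = \left(\frac{26 - 495}{31}\right)^{2} = \left(\frac{1}{31} \left(-469\right)\right)^{2} = \left(- \frac{469}{31}\right)^{2} = \frac{219961}{961}$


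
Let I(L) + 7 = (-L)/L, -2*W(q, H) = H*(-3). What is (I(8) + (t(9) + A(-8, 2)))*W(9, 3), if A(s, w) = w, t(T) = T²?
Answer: 675/2 ≈ 337.50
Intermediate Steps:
W(q, H) = 3*H/2 (W(q, H) = -H*(-3)/2 = -(-3)*H/2 = 3*H/2)
I(L) = -8 (I(L) = -7 + (-L)/L = -7 - 1 = -8)
(I(8) + (t(9) + A(-8, 2)))*W(9, 3) = (-8 + (9² + 2))*((3/2)*3) = (-8 + (81 + 2))*(9/2) = (-8 + 83)*(9/2) = 75*(9/2) = 675/2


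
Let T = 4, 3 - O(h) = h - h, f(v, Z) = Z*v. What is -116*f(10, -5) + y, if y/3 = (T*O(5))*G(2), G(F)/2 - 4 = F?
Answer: 6232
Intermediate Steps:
G(F) = 8 + 2*F
O(h) = 3 (O(h) = 3 - (h - h) = 3 - 1*0 = 3 + 0 = 3)
y = 432 (y = 3*((4*3)*(8 + 2*2)) = 3*(12*(8 + 4)) = 3*(12*12) = 3*144 = 432)
-116*f(10, -5) + y = -(-580)*10 + 432 = -116*(-50) + 432 = 5800 + 432 = 6232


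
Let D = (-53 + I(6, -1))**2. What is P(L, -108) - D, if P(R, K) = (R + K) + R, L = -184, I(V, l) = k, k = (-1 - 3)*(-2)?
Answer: -2501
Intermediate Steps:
k = 8 (k = -4*(-2) = 8)
I(V, l) = 8
P(R, K) = K + 2*R (P(R, K) = (K + R) + R = K + 2*R)
D = 2025 (D = (-53 + 8)**2 = (-45)**2 = 2025)
P(L, -108) - D = (-108 + 2*(-184)) - 1*2025 = (-108 - 368) - 2025 = -476 - 2025 = -2501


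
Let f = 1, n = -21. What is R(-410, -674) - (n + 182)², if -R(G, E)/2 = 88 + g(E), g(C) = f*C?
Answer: -24749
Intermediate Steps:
g(C) = C (g(C) = 1*C = C)
R(G, E) = -176 - 2*E (R(G, E) = -2*(88 + E) = -176 - 2*E)
R(-410, -674) - (n + 182)² = (-176 - 2*(-674)) - (-21 + 182)² = (-176 + 1348) - 1*161² = 1172 - 1*25921 = 1172 - 25921 = -24749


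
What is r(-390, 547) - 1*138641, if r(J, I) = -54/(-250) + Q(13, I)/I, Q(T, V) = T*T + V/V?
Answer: -9479542356/68375 ≈ -1.3864e+5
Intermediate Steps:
Q(T, V) = 1 + T² (Q(T, V) = T² + 1 = 1 + T²)
r(J, I) = 27/125 + 170/I (r(J, I) = -54/(-250) + (1 + 13²)/I = -54*(-1/250) + (1 + 169)/I = 27/125 + 170/I)
r(-390, 547) - 1*138641 = (27/125 + 170/547) - 1*138641 = (27/125 + 170*(1/547)) - 138641 = (27/125 + 170/547) - 138641 = 36019/68375 - 138641 = -9479542356/68375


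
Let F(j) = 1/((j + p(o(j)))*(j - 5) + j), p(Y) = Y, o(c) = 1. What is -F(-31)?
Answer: -1/1049 ≈ -0.00095329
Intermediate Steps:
F(j) = 1/(j + (1 + j)*(-5 + j)) (F(j) = 1/((j + 1)*(j - 5) + j) = 1/((1 + j)*(-5 + j) + j) = 1/(j + (1 + j)*(-5 + j)))
-F(-31) = -1/(-5 + (-31)² - 3*(-31)) = -1/(-5 + 961 + 93) = -1/1049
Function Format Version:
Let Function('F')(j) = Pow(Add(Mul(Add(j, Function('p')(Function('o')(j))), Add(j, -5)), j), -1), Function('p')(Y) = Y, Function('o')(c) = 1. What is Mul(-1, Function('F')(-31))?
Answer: Rational(-1, 1049) ≈ -0.00095329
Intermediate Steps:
Function('F')(j) = Pow(Add(j, Mul(Add(1, j), Add(-5, j))), -1) (Function('F')(j) = Pow(Add(Mul(Add(j, 1), Add(j, -5)), j), -1) = Pow(Add(Mul(Add(1, j), Add(-5, j)), j), -1) = Pow(Add(j, Mul(Add(1, j), Add(-5, j))), -1))
Mul(-1, Function('F')(-31)) = Mul(-1, Pow(Add(-5, Pow(-31, 2), Mul(-3, -31)), -1)) = Mul(-1, Pow(Add(-5, 961, 93), -1)) = Mul(-1, Pow(1049, -1)) = Mul(-1, Rational(1, 1049)) = Rational(-1, 1049)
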